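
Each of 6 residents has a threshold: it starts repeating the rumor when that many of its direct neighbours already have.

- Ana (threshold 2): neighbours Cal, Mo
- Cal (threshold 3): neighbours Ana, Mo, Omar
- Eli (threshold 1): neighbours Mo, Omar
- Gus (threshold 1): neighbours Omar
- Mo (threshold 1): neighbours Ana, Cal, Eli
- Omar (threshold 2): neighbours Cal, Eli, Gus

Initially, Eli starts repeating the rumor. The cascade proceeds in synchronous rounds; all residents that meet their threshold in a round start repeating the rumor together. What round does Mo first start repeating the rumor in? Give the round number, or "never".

2

Round 1 — Eli starts repeating the rumor (initial).
Round 2 — checking thresholds:
  Mo: 1 of 3 neighbours ≥ 1, starts repeating the rumor.
  Omar: 1 of 3 neighbours < 2, holds.
Round 3 — no new spreads; cascade stops.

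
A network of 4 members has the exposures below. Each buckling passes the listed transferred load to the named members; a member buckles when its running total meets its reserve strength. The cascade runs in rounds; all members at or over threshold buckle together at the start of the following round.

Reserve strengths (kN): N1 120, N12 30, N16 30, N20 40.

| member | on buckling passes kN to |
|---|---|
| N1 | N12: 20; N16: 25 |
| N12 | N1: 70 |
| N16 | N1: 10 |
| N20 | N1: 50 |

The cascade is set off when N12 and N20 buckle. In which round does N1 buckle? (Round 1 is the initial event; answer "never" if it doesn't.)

Round 1 — N12, N20 buckle (initial).
  N1: +70+50 → 120 ≥ 120
Round 2 — N1 buckles.
  N16: +25 → 25 < 30
No further bucklings.

2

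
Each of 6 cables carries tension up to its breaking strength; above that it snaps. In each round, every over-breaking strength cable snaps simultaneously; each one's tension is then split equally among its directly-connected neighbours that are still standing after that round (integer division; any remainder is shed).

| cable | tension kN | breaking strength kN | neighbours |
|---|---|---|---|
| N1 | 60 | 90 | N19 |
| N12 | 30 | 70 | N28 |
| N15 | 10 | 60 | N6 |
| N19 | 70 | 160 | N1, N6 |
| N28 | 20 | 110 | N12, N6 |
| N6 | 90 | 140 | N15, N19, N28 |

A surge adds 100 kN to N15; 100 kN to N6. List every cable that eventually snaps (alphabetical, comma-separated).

Round 1 — N15 at 110 > 60; N6 at 190 > 140. N15, N6 snap.
  N15 sheds 110 kN: no online neighbours, lost.
  N6 sheds 190 kN to N19, N28: 95 each.
    N19: 70+95 = 165 > 160
    N28: 20+95 = 115 > 110
Round 2 — N19, N28 snap.
  N19 sheds 165 kN to N1: 165 each.
    N1: 60+165 = 225 > 90
  N28 sheds 115 kN to N12: 115 each.
    N12: 30+115 = 145 > 70
Round 3 — N1, N12 snap.
  N1 sheds 225 kN: no online neighbours, lost.
  N12 sheds 145 kN: no online neighbours, lost.
No further breaks.

N1, N12, N15, N19, N28, N6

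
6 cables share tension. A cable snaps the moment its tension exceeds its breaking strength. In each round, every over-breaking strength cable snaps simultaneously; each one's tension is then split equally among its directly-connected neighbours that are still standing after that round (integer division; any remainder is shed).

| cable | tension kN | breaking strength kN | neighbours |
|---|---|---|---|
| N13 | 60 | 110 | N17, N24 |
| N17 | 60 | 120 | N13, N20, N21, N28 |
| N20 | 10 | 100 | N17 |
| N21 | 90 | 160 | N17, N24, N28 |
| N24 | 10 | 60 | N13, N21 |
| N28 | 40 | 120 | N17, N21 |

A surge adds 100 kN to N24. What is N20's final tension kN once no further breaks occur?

Round 1 — N24 at 110 > 60. N24 snaps.
  N24 sheds 110 kN to N13, N21: 55 each.
    N13: 60+55 = 115 > 110
    N21: 90+55 = 145 ≤ 160
Round 2 — N13 snaps.
  N13 sheds 115 kN to N17: 115 each.
    N17: 60+115 = 175 > 120
Round 3 — N17 snaps.
  N17 sheds 175 kN to N20, N21, N28: 58 each (1 lost).
    N20: 10+58 = 68 ≤ 100
    N21: 145+58 = 203 > 160
    N28: 40+58 = 98 ≤ 120
Round 4 — N21 snaps.
  N21 sheds 203 kN to N28: 203 each.
    N28: 98+203 = 301 > 120
Round 5 — N28 snaps.
  N28 sheds 301 kN: no online neighbours, lost.
No further breaks.

68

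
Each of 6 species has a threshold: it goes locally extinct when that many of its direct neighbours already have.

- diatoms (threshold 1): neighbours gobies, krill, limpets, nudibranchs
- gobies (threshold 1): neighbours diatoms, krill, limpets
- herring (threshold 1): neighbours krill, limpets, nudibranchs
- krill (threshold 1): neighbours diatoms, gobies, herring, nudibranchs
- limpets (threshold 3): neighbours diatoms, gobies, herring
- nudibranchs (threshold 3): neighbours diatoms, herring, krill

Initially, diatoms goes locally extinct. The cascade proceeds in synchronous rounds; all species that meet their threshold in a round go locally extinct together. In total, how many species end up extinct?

Round 1 — diatoms goes locally extinct (initial).
Round 2 — checking thresholds:
  gobies: 1 of 3 neighbours ≥ 1, goes locally extinct.
  krill: 1 of 4 neighbours ≥ 1, goes locally extinct.
  limpets: 1 of 3 neighbours < 3, holds.
  nudibranchs: 1 of 3 neighbours < 3, holds.
Round 3 — checking thresholds:
  herring: 1 of 3 neighbours ≥ 1, goes locally extinct.
  limpets: 2 of 3 neighbours < 3, holds.
  nudibranchs: 2 of 3 neighbours < 3, holds.
Round 4 — checking thresholds:
  limpets: 3 of 3 neighbours ≥ 3, goes locally extinct.
  nudibranchs: 3 of 3 neighbours ≥ 3, goes locally extinct.
Round 5 — no new extinctions; cascade stops.

6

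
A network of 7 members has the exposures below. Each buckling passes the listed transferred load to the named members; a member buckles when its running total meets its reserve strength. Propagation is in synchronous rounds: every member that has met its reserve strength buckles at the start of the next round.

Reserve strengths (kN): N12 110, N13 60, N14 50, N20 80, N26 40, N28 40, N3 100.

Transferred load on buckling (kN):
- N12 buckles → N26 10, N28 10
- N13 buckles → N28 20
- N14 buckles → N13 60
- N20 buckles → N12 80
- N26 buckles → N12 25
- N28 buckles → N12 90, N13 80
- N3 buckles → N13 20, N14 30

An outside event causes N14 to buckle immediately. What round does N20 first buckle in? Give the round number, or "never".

never

Round 1 — N14 buckles (initial).
  N13: +60 → 60 ≥ 60
Round 2 — N13 buckles.
  N28: +20 → 20 < 40
No further bucklings.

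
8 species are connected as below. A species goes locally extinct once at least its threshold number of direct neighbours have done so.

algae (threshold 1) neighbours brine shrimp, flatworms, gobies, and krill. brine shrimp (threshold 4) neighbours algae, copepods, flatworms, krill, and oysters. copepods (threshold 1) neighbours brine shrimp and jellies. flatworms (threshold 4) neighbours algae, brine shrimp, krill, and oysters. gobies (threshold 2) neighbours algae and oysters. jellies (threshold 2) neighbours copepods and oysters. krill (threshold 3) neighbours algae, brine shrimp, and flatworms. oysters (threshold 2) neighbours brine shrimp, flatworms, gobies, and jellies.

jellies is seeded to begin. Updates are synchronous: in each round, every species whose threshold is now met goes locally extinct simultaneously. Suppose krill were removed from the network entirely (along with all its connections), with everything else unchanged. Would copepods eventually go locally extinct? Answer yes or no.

yes

With krill removed:
Round 1 — jellies goes locally extinct (initial).
Round 2 — checking thresholds:
  copepods: 1 of 2 neighbours ≥ 1, goes locally extinct.
  oysters: 1 of 4 neighbours < 2, holds.
Round 3 — no new extinctions; cascade stops.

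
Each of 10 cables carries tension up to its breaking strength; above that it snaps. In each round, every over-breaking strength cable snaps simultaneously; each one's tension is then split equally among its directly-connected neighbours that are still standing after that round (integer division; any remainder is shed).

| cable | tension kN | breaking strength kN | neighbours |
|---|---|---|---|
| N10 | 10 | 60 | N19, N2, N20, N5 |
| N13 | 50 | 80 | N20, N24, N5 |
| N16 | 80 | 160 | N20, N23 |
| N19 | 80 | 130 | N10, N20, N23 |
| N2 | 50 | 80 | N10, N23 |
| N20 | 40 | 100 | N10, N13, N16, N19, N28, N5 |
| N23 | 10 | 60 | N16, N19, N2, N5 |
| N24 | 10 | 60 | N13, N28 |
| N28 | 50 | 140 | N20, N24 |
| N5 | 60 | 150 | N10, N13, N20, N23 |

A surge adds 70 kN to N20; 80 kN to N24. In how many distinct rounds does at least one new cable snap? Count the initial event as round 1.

Round 1 — N20 at 110 > 100; N24 at 90 > 60. N20, N24 snap.
  N20 sheds 110 kN to N10, N13, N16, N19, N28, N5: 18 each (2 lost).
    N10: 10+18 = 28 ≤ 60
    N13: 50+18 = 68 ≤ 80
    N16: 80+18 = 98 ≤ 160
    N19: 80+18 = 98 ≤ 130
    N28: 50+18 = 68 ≤ 140
    N5: 60+18 = 78 ≤ 150
  N24 sheds 90 kN to N13, N28: 45 each.
    N13: 68+45 = 113 > 80
    N28: 68+45 = 113 ≤ 140
Round 2 — N13 snaps.
  N13 sheds 113 kN to N5: 113 each.
    N5: 78+113 = 191 > 150
Round 3 — N5 snaps.
  N5 sheds 191 kN to N10, N23: 95 each (1 lost).
    N10: 28+95 = 123 > 60
    N23: 10+95 = 105 > 60
Round 4 — N10, N23 snap.
  N10 sheds 123 kN to N19, N2: 61 each (1 lost).
    N19: 98+61 = 159 > 130
    N2: 50+61 = 111 > 80
  N23 sheds 105 kN to N16, N19, N2: 35 each.
    N16: 98+35 = 133 ≤ 160
    N19: 159+35 = 194 > 130
    N2: 111+35 = 146 > 80
Round 5 — N19, N2 snap.
  N19 sheds 194 kN: no online neighbours, lost.
  N2 sheds 146 kN: no online neighbours, lost.
No further breaks.

5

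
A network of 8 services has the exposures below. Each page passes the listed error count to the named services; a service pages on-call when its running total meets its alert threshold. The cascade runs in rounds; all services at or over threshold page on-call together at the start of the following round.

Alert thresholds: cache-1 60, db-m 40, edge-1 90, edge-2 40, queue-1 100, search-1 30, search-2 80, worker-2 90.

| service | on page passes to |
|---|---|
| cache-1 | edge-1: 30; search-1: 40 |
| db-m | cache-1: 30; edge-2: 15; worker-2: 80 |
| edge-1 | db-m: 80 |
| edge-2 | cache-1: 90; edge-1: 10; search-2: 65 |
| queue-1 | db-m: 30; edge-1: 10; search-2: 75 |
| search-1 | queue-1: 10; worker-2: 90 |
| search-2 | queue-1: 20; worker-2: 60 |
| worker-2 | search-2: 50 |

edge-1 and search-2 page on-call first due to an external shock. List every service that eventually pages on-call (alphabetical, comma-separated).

db-m, edge-1, search-2, worker-2

Round 1 — edge-1, search-2 page on-call (initial).
  db-m: +80 → 80 ≥ 40
  queue-1: +20 → 20 < 100
  worker-2: +60 → 60 < 90
Round 2 — db-m pages on-call.
  cache-1: +30 → 30 < 60
  edge-2: +15 → 15 < 40
  worker-2: +80 → 140 ≥ 90
Round 3 — worker-2 pages on-call.
No further pages.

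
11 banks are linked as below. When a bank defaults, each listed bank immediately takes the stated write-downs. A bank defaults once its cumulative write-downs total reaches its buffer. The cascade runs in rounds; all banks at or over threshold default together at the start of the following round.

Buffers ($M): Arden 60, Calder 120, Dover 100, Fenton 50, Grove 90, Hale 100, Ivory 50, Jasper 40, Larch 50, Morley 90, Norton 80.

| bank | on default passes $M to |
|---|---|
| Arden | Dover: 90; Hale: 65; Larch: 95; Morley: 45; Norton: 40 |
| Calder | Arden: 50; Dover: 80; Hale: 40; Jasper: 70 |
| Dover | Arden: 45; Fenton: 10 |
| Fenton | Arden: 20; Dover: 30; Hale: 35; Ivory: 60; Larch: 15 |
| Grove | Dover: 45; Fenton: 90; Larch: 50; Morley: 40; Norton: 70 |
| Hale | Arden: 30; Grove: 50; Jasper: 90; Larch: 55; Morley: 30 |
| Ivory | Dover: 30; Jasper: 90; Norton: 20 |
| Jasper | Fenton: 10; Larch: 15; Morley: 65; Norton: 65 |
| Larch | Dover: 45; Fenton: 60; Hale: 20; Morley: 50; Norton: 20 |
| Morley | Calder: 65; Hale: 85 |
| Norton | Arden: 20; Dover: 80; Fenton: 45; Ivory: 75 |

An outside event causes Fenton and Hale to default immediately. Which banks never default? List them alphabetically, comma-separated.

Round 1 — Fenton, Hale default (initial).
  Arden: +20+30 → 50 < 60
  Dover: +30 → 30 < 100
  Grove: +50 → 50 < 90
  Ivory: +60 → 60 ≥ 50
  Jasper: +90 → 90 ≥ 40
  Larch: +15+55 → 70 ≥ 50
  Morley: +30 → 30 < 90
Round 2 — Ivory, Jasper, Larch default.
  Dover: +30+45 → 105 ≥ 100
  Morley: +65+50 → 145 ≥ 90
  Norton: +20+65+20 → 105 ≥ 80
Round 3 — Dover, Morley, Norton default.
  Arden: +45+20 → 115 ≥ 60
  Calder: +65 → 65 < 120
Round 4 — Arden defaults.
No further defaults.

Calder, Grove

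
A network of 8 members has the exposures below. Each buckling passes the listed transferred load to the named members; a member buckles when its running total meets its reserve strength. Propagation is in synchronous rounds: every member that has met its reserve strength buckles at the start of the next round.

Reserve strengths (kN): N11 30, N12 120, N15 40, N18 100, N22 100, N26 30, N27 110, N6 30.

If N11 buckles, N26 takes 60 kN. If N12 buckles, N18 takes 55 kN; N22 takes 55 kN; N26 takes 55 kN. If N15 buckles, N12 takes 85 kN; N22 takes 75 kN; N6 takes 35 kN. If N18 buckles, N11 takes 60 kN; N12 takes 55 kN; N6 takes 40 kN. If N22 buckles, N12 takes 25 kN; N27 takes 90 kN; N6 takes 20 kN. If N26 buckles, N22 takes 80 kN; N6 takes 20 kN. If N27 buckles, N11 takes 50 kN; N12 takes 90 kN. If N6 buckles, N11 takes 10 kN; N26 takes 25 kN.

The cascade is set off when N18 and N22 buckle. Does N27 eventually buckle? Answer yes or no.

no

Round 1 — N18, N22 buckle (initial).
  N11: +60 → 60 ≥ 30
  N12: +55+25 → 80 < 120
  N27: +90 → 90 < 110
  N6: +40+20 → 60 ≥ 30
Round 2 — N11, N6 buckle.
  N26: +60+25 → 85 ≥ 30
Round 3 — N26 buckles.
No further bucklings.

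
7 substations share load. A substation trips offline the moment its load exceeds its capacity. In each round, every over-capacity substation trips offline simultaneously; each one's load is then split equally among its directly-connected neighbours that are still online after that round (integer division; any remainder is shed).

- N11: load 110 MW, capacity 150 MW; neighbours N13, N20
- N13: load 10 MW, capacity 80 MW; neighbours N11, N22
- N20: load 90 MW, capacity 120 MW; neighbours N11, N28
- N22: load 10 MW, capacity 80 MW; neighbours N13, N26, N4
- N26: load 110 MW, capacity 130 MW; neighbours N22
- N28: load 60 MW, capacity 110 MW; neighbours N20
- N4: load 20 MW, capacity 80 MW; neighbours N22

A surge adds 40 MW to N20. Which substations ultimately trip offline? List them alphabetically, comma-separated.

N11, N13, N20, N22, N26, N28, N4

Round 1 — N20 at 130 > 120. N20 trips offline.
  N20 sheds 130 MW to N11, N28: 65 each.
    N11: 110+65 = 175 > 150
    N28: 60+65 = 125 > 110
Round 2 — N11, N28 trip offline.
  N11 sheds 175 MW to N13: 175 each.
    N13: 10+175 = 185 > 80
  N28 sheds 125 MW: no online neighbours, lost.
Round 3 — N13 trips offline.
  N13 sheds 185 MW to N22: 185 each.
    N22: 10+185 = 195 > 80
Round 4 — N22 trips offline.
  N22 sheds 195 MW to N26, N4: 97 each (1 lost).
    N26: 110+97 = 207 > 130
    N4: 20+97 = 117 > 80
Round 5 — N26, N4 trip offline.
  N26 sheds 207 MW: no online neighbours, lost.
  N4 sheds 117 MW: no online neighbours, lost.
No further trips.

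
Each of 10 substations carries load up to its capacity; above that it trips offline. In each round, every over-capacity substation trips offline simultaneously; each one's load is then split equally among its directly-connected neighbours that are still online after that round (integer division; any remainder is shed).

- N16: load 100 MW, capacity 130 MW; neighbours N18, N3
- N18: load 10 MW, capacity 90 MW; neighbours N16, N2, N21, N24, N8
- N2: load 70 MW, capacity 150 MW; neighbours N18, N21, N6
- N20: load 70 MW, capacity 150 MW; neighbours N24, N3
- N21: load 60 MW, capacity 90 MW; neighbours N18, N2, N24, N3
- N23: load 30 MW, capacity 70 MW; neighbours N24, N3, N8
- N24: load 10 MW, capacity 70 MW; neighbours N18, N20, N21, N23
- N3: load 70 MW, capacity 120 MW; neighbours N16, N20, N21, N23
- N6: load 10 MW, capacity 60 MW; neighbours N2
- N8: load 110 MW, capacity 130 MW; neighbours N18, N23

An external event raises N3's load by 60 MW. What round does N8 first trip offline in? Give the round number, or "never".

Round 1 — N3 at 130 > 120. N3 trips offline.
  N3 sheds 130 MW to N16, N20, N21, N23: 32 each (2 lost).
    N16: 100+32 = 132 > 130
    N20: 70+32 = 102 ≤ 150
    N21: 60+32 = 92 > 90
    N23: 30+32 = 62 ≤ 70
Round 2 — N16, N21 trip offline.
  N16 sheds 132 MW to N18: 132 each.
    N18: 10+132 = 142 > 90
  N21 sheds 92 MW to N18, N2, N24: 30 each (2 lost).
    N18: 142+30 = 172 > 90
    N2: 70+30 = 100 ≤ 150
    N24: 10+30 = 40 ≤ 70
Round 3 — N18 trips offline.
  N18 sheds 172 MW to N2, N24, N8: 57 each (1 lost).
    N2: 100+57 = 157 > 150
    N24: 40+57 = 97 > 70
    N8: 110+57 = 167 > 130
Round 4 — N2, N24, N8 trip offline.
  N2 sheds 157 MW to N6: 157 each.
    N6: 10+157 = 167 > 60
  N24 sheds 97 MW to N20, N23: 48 each (1 lost).
    N20: 102+48 = 150 ≤ 150
    N23: 62+48 = 110 > 70
  N8 sheds 167 MW to N23: 167 each.
    N23: 110+167 = 277 > 70
Round 5 — N23, N6 trip offline.
  N23 sheds 277 MW: no online neighbours, lost.
  N6 sheds 167 MW: no online neighbours, lost.
No further trips.

4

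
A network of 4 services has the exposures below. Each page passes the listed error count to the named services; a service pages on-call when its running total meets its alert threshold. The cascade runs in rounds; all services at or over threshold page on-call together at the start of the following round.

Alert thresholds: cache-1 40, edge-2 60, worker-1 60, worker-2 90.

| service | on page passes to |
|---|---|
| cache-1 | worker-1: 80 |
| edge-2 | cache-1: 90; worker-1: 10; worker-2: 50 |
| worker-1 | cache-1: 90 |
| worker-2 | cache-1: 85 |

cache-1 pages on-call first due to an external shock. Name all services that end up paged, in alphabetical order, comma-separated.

Round 1 — cache-1 pages on-call (initial).
  worker-1: +80 → 80 ≥ 60
Round 2 — worker-1 pages on-call.
No further pages.

cache-1, worker-1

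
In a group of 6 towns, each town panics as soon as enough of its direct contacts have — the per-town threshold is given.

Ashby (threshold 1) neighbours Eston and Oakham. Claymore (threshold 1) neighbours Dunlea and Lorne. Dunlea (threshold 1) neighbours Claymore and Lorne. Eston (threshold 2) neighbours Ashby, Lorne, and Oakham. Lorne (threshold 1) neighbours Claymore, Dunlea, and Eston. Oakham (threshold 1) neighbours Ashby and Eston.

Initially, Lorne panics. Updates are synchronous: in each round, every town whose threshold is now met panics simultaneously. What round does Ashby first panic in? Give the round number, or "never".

Round 1 — Lorne panics (initial).
Round 2 — checking thresholds:
  Claymore: 1 of 2 neighbours ≥ 1, panics.
  Dunlea: 1 of 2 neighbours ≥ 1, panics.
  Eston: 1 of 3 neighbours < 2, holds.
Round 3 — no new panics; cascade stops.

never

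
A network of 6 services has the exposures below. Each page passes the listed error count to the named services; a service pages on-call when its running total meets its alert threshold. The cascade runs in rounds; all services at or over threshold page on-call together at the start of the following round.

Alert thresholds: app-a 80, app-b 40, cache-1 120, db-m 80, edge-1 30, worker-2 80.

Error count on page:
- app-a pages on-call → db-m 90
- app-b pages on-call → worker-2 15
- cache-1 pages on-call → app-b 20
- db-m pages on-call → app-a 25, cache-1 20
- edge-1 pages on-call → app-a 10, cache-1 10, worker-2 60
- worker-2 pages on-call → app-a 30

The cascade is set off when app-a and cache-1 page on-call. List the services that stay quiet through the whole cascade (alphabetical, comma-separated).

Round 1 — app-a, cache-1 page on-call (initial).
  app-b: +20 → 20 < 40
  db-m: +90 → 90 ≥ 80
Round 2 — db-m pages on-call.
No further pages.

app-b, edge-1, worker-2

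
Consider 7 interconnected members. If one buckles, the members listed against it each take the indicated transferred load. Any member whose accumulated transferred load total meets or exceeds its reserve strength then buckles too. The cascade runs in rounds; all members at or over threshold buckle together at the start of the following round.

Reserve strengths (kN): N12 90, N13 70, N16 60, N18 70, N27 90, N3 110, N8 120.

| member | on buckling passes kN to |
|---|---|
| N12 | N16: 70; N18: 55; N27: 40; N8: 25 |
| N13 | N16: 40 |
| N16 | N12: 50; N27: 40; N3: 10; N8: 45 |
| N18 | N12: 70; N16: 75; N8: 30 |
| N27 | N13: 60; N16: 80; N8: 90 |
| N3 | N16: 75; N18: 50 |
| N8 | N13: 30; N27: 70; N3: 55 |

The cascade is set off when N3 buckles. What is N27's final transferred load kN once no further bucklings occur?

Round 1 — N3 buckles (initial).
  N16: +75 → 75 ≥ 60
  N18: +50 → 50 < 70
Round 2 — N16 buckles.
  N12: +50 → 50 < 90
  N27: +40 → 40 < 90
  N8: +45 → 45 < 120
No further bucklings.

40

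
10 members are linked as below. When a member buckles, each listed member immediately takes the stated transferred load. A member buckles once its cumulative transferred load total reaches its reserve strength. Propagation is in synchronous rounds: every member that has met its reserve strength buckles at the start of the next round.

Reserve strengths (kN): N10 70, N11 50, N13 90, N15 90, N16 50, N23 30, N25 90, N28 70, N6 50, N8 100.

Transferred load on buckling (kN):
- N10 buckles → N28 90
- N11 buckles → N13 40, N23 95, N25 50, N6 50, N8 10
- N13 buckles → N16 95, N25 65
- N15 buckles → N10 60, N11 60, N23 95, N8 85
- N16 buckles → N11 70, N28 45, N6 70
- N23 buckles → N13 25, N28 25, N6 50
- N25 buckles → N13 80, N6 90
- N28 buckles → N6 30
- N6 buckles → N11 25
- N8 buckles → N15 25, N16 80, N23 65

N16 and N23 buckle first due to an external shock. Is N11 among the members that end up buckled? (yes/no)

yes

Round 1 — N16, N23 buckle (initial).
  N11: +70 → 70 ≥ 50
  N13: +25 → 25 < 90
  N28: +45+25 → 70 ≥ 70
  N6: +70+50 → 120 ≥ 50
Round 2 — N11, N28, N6 buckle.
  N13: +40 → 65 < 90
  N25: +50 → 50 < 90
  N8: +10 → 10 < 100
No further bucklings.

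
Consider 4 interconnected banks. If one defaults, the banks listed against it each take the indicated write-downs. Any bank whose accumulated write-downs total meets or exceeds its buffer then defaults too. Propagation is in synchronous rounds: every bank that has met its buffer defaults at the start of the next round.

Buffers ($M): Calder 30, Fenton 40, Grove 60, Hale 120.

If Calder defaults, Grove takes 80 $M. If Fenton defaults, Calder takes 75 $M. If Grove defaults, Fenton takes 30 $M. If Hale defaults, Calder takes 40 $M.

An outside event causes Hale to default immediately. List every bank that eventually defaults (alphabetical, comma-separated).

Round 1 — Hale defaults (initial).
  Calder: +40 → 40 ≥ 30
Round 2 — Calder defaults.
  Grove: +80 → 80 ≥ 60
Round 3 — Grove defaults.
  Fenton: +30 → 30 < 40
No further defaults.

Calder, Grove, Hale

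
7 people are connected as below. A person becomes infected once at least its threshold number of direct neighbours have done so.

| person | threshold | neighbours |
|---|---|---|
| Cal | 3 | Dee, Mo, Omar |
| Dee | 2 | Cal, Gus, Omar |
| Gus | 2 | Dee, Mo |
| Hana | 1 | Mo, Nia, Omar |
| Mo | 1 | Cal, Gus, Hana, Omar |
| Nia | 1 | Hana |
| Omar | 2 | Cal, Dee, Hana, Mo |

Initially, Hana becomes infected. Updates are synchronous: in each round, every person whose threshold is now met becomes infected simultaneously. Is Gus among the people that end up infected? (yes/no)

Round 1 — Hana becomes infected (initial).
Round 2 — checking thresholds:
  Mo: 1 of 4 neighbours ≥ 1, becomes infected.
  Nia: 1 of 1 neighbours ≥ 1, becomes infected.
  Omar: 1 of 4 neighbours < 2, not yet.
Round 3 — checking thresholds:
  Cal: 1 of 3 neighbours < 3, not yet.
  Gus: 1 of 2 neighbours < 2, not yet.
  Omar: 2 of 4 neighbours ≥ 2, becomes infected.
Round 4 — no new infections; cascade stops.

no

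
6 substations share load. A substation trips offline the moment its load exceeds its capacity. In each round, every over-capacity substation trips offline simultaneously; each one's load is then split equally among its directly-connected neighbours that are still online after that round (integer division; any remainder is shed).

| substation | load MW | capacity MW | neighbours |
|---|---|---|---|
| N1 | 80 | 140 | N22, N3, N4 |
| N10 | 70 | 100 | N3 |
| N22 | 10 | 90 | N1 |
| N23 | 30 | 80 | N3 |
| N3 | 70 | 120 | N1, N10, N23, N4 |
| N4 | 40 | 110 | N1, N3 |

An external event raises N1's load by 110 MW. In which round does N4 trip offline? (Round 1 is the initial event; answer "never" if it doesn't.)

3

Round 1 — N1 at 190 > 140. N1 trips offline.
  N1 sheds 190 MW to N22, N3, N4: 63 each (1 lost).
    N22: 10+63 = 73 ≤ 90
    N3: 70+63 = 133 > 120
    N4: 40+63 = 103 ≤ 110
Round 2 — N3 trips offline.
  N3 sheds 133 MW to N10, N23, N4: 44 each (1 lost).
    N10: 70+44 = 114 > 100
    N23: 30+44 = 74 ≤ 80
    N4: 103+44 = 147 > 110
Round 3 — N10, N4 trip offline.
  N10 sheds 114 MW: no online neighbours, lost.
  N4 sheds 147 MW: no online neighbours, lost.
No further trips.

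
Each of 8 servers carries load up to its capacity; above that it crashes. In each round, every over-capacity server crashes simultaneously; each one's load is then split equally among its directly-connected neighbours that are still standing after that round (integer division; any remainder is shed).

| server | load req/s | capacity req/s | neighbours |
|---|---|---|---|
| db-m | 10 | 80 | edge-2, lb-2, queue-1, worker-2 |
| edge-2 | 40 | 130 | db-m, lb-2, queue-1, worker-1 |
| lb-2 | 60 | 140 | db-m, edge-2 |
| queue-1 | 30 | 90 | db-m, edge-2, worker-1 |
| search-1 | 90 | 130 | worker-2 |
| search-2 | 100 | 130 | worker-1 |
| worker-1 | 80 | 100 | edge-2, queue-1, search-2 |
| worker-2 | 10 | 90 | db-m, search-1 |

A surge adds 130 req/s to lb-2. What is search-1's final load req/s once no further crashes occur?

90

Round 1 — lb-2 at 190 > 140. lb-2 crashes.
  lb-2 sheds 190 req/s to db-m, edge-2: 95 each.
    db-m: 10+95 = 105 > 80
    edge-2: 40+95 = 135 > 130
Round 2 — db-m, edge-2 crash.
  db-m sheds 105 req/s to queue-1, worker-2: 52 each (1 lost).
    queue-1: 30+52 = 82 ≤ 90
    worker-2: 10+52 = 62 ≤ 90
  edge-2 sheds 135 req/s to queue-1, worker-1: 67 each (1 lost).
    queue-1: 82+67 = 149 > 90
    worker-1: 80+67 = 147 > 100
Round 3 — queue-1, worker-1 crash.
  queue-1 sheds 149 req/s: no online neighbours, lost.
  worker-1 sheds 147 req/s to search-2: 147 each.
    search-2: 100+147 = 247 > 130
Round 4 — search-2 crashes.
  search-2 sheds 247 req/s: no online neighbours, lost.
No further crashes.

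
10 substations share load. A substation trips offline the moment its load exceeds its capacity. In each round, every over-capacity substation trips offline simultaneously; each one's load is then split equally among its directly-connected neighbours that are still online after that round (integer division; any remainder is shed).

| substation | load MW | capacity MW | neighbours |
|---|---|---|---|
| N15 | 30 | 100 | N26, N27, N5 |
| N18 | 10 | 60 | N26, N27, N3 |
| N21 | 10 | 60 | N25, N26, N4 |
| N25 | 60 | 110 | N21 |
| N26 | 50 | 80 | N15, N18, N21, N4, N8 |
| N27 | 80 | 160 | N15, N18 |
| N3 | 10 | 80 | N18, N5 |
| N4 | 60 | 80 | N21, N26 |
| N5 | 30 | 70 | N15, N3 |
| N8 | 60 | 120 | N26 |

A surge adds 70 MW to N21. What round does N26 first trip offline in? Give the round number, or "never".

Round 1 — N21 at 80 > 60. N21 trips offline.
  N21 sheds 80 MW to N25, N26, N4: 26 each (2 lost).
    N25: 60+26 = 86 ≤ 110
    N26: 50+26 = 76 ≤ 80
    N4: 60+26 = 86 > 80
Round 2 — N4 trips offline.
  N4 sheds 86 MW to N26: 86 each.
    N26: 76+86 = 162 > 80
Round 3 — N26 trips offline.
  N26 sheds 162 MW to N15, N18, N8: 54 each.
    N15: 30+54 = 84 ≤ 100
    N18: 10+54 = 64 > 60
    N8: 60+54 = 114 ≤ 120
Round 4 — N18 trips offline.
  N18 sheds 64 MW to N27, N3: 32 each.
    N27: 80+32 = 112 ≤ 160
    N3: 10+32 = 42 ≤ 80
No further trips.

3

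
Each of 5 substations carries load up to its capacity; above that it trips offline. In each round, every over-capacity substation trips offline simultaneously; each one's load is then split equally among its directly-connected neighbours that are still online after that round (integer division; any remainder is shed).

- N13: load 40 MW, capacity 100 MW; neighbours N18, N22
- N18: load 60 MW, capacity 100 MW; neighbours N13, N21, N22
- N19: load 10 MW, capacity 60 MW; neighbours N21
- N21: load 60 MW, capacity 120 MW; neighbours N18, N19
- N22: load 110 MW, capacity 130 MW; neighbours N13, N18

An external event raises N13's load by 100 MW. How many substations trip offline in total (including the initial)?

5

Round 1 — N13 at 140 > 100. N13 trips offline.
  N13 sheds 140 MW to N18, N22: 70 each.
    N18: 60+70 = 130 > 100
    N22: 110+70 = 180 > 130
Round 2 — N18, N22 trip offline.
  N18 sheds 130 MW to N21: 130 each.
    N21: 60+130 = 190 > 120
  N22 sheds 180 MW: no online neighbours, lost.
Round 3 — N21 trips offline.
  N21 sheds 190 MW to N19: 190 each.
    N19: 10+190 = 200 > 60
Round 4 — N19 trips offline.
  N19 sheds 200 MW: no online neighbours, lost.
No further trips.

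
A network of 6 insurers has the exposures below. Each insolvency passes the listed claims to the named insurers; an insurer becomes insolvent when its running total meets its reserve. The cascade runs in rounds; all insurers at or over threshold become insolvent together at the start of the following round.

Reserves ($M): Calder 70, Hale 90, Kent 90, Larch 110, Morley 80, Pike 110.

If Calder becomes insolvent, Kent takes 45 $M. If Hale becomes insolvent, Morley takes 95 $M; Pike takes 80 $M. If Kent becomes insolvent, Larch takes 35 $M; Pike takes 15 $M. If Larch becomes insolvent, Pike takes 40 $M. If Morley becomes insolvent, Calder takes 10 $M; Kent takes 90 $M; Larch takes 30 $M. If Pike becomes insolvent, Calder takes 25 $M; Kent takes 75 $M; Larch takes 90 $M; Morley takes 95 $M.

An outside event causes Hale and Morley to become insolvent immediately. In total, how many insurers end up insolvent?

3

Round 1 — Hale, Morley become insolvent (initial).
  Calder: +10 → 10 < 70
  Kent: +90 → 90 ≥ 90
  Larch: +30 → 30 < 110
  Pike: +80 → 80 < 110
Round 2 — Kent becomes insolvent.
  Larch: +35 → 65 < 110
  Pike: +15 → 95 < 110
No further insolvencies.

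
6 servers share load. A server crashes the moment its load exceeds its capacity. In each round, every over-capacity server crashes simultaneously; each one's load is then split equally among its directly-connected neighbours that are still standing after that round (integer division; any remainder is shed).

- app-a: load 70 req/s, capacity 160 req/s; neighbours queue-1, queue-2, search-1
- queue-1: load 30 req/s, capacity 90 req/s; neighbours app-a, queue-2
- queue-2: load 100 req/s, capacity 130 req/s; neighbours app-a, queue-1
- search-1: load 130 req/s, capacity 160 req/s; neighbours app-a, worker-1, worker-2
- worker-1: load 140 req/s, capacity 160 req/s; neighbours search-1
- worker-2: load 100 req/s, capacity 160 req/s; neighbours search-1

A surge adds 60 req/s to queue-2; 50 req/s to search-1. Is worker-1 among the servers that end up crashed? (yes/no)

Round 1 — queue-2 at 160 > 130; search-1 at 180 > 160. queue-2, search-1 crash.
  queue-2 sheds 160 req/s to app-a, queue-1: 80 each.
    app-a: 70+80 = 150 ≤ 160
    queue-1: 30+80 = 110 > 90
  search-1 sheds 180 req/s to app-a, worker-1, worker-2: 60 each.
    app-a: 150+60 = 210 > 160
    worker-1: 140+60 = 200 > 160
    worker-2: 100+60 = 160 ≤ 160
Round 2 — app-a, queue-1, worker-1 crash.
  app-a sheds 210 req/s: no online neighbours, lost.
  queue-1 sheds 110 req/s: no online neighbours, lost.
  worker-1 sheds 200 req/s: no online neighbours, lost.
No further crashes.

yes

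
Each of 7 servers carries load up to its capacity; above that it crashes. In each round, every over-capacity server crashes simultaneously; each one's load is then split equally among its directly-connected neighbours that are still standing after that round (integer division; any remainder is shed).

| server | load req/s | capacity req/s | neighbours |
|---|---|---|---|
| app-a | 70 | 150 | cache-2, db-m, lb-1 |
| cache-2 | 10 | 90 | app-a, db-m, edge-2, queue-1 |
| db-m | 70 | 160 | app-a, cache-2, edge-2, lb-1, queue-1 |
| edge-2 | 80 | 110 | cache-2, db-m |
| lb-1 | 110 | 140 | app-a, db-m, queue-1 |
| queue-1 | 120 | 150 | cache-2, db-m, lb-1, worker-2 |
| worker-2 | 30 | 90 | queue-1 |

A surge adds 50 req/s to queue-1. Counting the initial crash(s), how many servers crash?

6

Round 1 — queue-1 at 170 > 150. queue-1 crashes.
  queue-1 sheds 170 req/s to cache-2, db-m, lb-1, worker-2: 42 each (2 lost).
    cache-2: 10+42 = 52 ≤ 90
    db-m: 70+42 = 112 ≤ 160
    lb-1: 110+42 = 152 > 140
    worker-2: 30+42 = 72 ≤ 90
Round 2 — lb-1 crashes.
  lb-1 sheds 152 req/s to app-a, db-m: 76 each.
    app-a: 70+76 = 146 ≤ 150
    db-m: 112+76 = 188 > 160
Round 3 — db-m crashes.
  db-m sheds 188 req/s to app-a, cache-2, edge-2: 62 each (2 lost).
    app-a: 146+62 = 208 > 150
    cache-2: 52+62 = 114 > 90
    edge-2: 80+62 = 142 > 110
Round 4 — app-a, cache-2, edge-2 crash.
  app-a sheds 208 req/s: no online neighbours, lost.
  cache-2 sheds 114 req/s: no online neighbours, lost.
  edge-2 sheds 142 req/s: no online neighbours, lost.
No further crashes.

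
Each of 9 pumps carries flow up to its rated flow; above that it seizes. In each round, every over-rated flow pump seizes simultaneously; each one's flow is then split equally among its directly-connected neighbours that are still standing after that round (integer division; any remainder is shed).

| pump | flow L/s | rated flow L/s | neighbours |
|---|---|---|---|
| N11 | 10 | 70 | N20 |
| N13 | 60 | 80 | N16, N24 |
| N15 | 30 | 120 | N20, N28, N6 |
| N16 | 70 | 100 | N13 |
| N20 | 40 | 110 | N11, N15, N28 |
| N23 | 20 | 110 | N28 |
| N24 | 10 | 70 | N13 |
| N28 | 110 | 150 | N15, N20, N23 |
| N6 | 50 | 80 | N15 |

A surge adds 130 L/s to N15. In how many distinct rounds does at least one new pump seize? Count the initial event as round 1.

Round 1 — N15 at 160 > 120. N15 seizes.
  N15 sheds 160 L/s to N20, N28, N6: 53 each (1 lost).
    N20: 40+53 = 93 ≤ 110
    N28: 110+53 = 163 > 150
    N6: 50+53 = 103 > 80
Round 2 — N28, N6 seize.
  N28 sheds 163 L/s to N20, N23: 81 each (1 lost).
    N20: 93+81 = 174 > 110
    N23: 20+81 = 101 ≤ 110
  N6 sheds 103 L/s: no online neighbours, lost.
Round 3 — N20 seizes.
  N20 sheds 174 L/s to N11: 174 each.
    N11: 10+174 = 184 > 70
Round 4 — N11 seizes.
  N11 sheds 184 L/s: no online neighbours, lost.
No further seizures.

4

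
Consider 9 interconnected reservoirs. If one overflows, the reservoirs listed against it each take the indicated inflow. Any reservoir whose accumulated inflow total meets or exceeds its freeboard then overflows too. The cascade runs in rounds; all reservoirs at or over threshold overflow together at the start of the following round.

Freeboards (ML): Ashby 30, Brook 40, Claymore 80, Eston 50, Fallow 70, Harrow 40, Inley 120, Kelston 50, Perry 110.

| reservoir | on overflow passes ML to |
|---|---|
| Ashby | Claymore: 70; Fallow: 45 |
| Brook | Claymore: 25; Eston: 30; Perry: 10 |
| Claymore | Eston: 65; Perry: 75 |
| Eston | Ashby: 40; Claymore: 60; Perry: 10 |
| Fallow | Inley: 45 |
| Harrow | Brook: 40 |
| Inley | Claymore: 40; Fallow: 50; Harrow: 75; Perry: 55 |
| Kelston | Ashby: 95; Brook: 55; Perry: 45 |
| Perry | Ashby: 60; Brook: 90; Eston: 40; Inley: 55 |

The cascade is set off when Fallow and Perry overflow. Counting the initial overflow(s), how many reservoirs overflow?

Round 1 — Fallow, Perry overflow (initial).
  Ashby: +60 → 60 ≥ 30
  Brook: +90 → 90 ≥ 40
  Eston: +40 → 40 < 50
  Inley: +45+55 → 100 < 120
Round 2 — Ashby, Brook overflow.
  Claymore: +70+25 → 95 ≥ 80
  Eston: +30 → 70 ≥ 50
Round 3 — Claymore, Eston overflow.
No further overflows.

6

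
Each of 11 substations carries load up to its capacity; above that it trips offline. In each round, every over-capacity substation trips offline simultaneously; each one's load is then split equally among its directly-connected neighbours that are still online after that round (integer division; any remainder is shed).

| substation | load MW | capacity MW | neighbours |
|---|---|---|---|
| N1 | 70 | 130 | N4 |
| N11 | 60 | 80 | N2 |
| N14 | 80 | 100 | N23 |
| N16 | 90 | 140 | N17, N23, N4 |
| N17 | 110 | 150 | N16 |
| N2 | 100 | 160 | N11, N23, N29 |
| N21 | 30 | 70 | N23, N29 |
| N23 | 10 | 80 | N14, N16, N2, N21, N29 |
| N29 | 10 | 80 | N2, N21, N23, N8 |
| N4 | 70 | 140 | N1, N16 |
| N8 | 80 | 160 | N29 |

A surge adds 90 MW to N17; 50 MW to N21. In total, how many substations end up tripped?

11

Round 1 — N17 at 200 > 150; N21 at 80 > 70. N17, N21 trip offline.
  N17 sheds 200 MW to N16: 200 each.
    N16: 90+200 = 290 > 140
  N21 sheds 80 MW to N23, N29: 40 each.
    N23: 10+40 = 50 ≤ 80
    N29: 10+40 = 50 ≤ 80
Round 2 — N16 trips offline.
  N16 sheds 290 MW to N23, N4: 145 each.
    N23: 50+145 = 195 > 80
    N4: 70+145 = 215 > 140
Round 3 — N23, N4 trip offline.
  N23 sheds 195 MW to N14, N2, N29: 65 each.
    N14: 80+65 = 145 > 100
    N2: 100+65 = 165 > 160
    N29: 50+65 = 115 > 80
  N4 sheds 215 MW to N1: 215 each.
    N1: 70+215 = 285 > 130
Round 4 — N1, N14, N2, N29 trip offline.
  N1 sheds 285 MW: no online neighbours, lost.
  N14 sheds 145 MW: no online neighbours, lost.
  N2 sheds 165 MW to N11: 165 each.
    N11: 60+165 = 225 > 80
  N29 sheds 115 MW to N8: 115 each.
    N8: 80+115 = 195 > 160
Round 5 — N11, N8 trip offline.
  N11 sheds 225 MW: no online neighbours, lost.
  N8 sheds 195 MW: no online neighbours, lost.
No further trips.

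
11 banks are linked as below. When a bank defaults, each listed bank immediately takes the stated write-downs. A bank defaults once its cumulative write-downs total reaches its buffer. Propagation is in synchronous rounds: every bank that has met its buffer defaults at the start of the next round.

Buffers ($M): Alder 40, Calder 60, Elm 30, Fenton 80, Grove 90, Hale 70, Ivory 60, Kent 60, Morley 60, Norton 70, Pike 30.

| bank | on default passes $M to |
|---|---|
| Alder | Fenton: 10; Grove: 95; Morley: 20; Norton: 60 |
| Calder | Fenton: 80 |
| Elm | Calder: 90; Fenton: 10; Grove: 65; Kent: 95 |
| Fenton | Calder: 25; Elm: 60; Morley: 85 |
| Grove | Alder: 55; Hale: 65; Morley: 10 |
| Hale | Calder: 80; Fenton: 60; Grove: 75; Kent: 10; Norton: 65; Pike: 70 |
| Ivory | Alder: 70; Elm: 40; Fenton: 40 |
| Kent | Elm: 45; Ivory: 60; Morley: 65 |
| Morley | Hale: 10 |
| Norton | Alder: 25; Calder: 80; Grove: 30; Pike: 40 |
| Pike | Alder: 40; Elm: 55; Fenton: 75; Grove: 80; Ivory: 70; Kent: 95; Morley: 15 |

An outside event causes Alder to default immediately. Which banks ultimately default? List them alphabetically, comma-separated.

Round 1 — Alder defaults (initial).
  Fenton: +10 → 10 < 80
  Grove: +95 → 95 ≥ 90
  Morley: +20 → 20 < 60
  Norton: +60 → 60 < 70
Round 2 — Grove defaults.
  Hale: +65 → 65 < 70
  Morley: +10 → 30 < 60
No further defaults.

Alder, Grove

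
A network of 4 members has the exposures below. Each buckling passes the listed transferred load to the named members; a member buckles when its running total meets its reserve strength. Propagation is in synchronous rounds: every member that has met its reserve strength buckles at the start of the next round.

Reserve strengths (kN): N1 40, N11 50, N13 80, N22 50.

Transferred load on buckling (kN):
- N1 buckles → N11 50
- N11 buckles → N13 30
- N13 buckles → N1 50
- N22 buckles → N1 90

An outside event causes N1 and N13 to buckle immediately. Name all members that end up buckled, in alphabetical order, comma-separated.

N1, N11, N13

Round 1 — N1, N13 buckle (initial).
  N11: +50 → 50 ≥ 50
Round 2 — N11 buckles.
No further bucklings.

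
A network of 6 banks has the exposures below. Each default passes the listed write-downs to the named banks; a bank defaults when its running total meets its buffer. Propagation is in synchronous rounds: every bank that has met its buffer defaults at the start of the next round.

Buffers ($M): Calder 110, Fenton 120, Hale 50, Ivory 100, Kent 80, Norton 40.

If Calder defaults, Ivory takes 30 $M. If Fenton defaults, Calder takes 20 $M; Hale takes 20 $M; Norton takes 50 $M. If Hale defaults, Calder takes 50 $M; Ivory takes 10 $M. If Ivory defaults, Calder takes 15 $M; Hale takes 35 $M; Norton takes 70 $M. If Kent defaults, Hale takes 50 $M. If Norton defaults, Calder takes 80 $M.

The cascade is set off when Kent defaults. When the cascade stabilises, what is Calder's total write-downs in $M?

50

Round 1 — Kent defaults (initial).
  Hale: +50 → 50 ≥ 50
Round 2 — Hale defaults.
  Calder: +50 → 50 < 110
  Ivory: +10 → 10 < 100
No further defaults.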